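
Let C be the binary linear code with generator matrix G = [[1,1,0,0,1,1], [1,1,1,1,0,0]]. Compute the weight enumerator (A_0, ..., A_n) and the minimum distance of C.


Weight distribution: A_0 = 1, A_4 = 3. Minimum distance d = 4.

Enumerate all 2^2 = 4 messages m ∈ F_2^2.
For each, compute codeword c = mG in F_2^6, then tally its weight.
  m = 00 → c = 000000, weight = 0.
  m = 10 → c = 110011, weight = 4.
  m = 01 → c = 111100, weight = 4.
  m = 11 → c = 001111, weight = 4.
Tally weights:
  weight 0: 1 codewords.
  weight 4: 3 codewords.
Minimum distance d = smallest w > 0 with A_w > 0 = 4.
Sanity: Σ A_w = 4 = 2^2 = 4 ✓.


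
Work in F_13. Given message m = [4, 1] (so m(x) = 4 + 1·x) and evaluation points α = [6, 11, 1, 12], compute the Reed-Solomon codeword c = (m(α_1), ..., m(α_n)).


c = [10, 2, 5, 3]

Message polynomial: m(x) = 4 + 1·x (mod 13).
For each evaluation point α_i, compute m(α_i) mod 13:
  α_1 = 6: Horner steps 1 → 10, so m(6) = 10.
  α_2 = 11: Horner steps 1 → 2, so m(11) = 2.
  α_3 = 1: Horner steps 1 → 5, so m(1) = 5.
  α_4 = 12: Horner steps 1 → 3, so m(12) = 3.
Codeword c = [10, 2, 5, 3] ∈ F_13^4.


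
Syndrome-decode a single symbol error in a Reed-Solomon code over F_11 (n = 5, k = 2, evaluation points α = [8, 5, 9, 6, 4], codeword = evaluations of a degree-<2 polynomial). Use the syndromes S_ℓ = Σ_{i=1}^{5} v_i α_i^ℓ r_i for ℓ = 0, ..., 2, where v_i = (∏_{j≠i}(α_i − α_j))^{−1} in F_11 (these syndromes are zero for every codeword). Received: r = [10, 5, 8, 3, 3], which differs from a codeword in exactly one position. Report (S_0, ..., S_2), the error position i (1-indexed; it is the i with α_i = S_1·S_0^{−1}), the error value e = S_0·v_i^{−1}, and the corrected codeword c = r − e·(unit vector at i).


S = (1, 4, 5), error at position 5, error magnitude e = 7, c = [10, 5, 8, 3, 7].

Step 1: column multipliers v_i = (∏_{j≠i}(α_i − α_j))^{−1} mod 11.
  i = 1 (α = 8): (8−5)(8−9)(8−6)(8−4) = 3·(−1)·2·4 = −24 ≡ 9, so v_1 = 9^{−1} = 5 (mod 11).
  i = 2 (α = 5): (5−8)(5−9)(5−6)(5−4) = (−3)·(−4)·(−1)·1 = −12 ≡ 10, so v_2 = 10^{−1} = 10 (mod 11).
  i = 3 (α = 9): (9−8)(9−5)(9−6)(9−4) = 1·4·3·5 = 60 ≡ 5, so v_3 = 5^{−1} = 9 (mod 11).
  i = 4 (α = 6): (6−8)(6−5)(6−9)(6−4) = (−2)·1·(−3)·2 = 12 ≡ 1, so v_4 = 1^{−1} = 1 (mod 11).
  i = 5 (α = 4): (4−8)(4−5)(4−9)(4−6) = (−4)·(−1)·(−5)·(−2) = 40 ≡ 7, so v_5 = 7^{−1} = 8 (mod 11).
  v = [5, 10, 9, 1, 8].
Step 2: syndromes of r = [10, 5, 8, 3, 3] (all sums mod 11).
  S_0 = Σ v_i r_i = 5·10 + 10·5 + 9·8 + 1·3 + 8·3 = 199 ≡ 1.
  S_1 = Σ v_i α_i r_i = 5·8·10 + 10·5·5 + 9·9·8 + 1·6·3 + 8·4·3 = 1412 ≡ 4.
  α_i^2 mod 11 = [9, 3, 4, 3, 5].
  S_2 = Σ v_i α_i^2 r_i = 5·9·10 + 10·3·5 + 9·4·8 + 1·3·3 + 8·5·3 = 1017 ≡ 5.
  S = (1, 4, 5) ≠ 0, so r is not a codeword (an error is present).
Step 3: locate the error. For a single error e at position i, S_ℓ = v_i·e·α_i^ℓ, so α_err = S_1/S_0.
  S_0^{−1} = 1^{−1} = 1 (mod 11), so α_err = 4·1 = 4 ≡ 4 = α_5. Error position i = 5.
  Consistency check: S_2/S_1 = 5·3 = 15 ≡ 4 = α_err ✓ (single-error assumption holds).
Step 4: error magnitude e = S_0/v_5 = S_0·∏_{j≠5}(α_5 − α_j) = 1·7 = 7 ≡ 7 (mod 11).
Step 5: correct position 5: c_5 = r_5 − e = 3 − 7 ≡ 7 (mod 11). Hence c = [10, 5, 8, 3, 7].
  Check: interpolating c through the α_i gives m(x) = 4 + 9·x (degree < 2) with m(α_i) = c_i for every i, so c is indeed a codeword.


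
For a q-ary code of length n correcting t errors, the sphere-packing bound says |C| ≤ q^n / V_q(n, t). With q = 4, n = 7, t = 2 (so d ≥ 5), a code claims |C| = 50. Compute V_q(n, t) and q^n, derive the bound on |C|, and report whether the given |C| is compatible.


V_q(n, t) = 211, q^n = 16384, Hamming bound = 77, |C| = 50 ≤ bound (satisfied).

Step 1: Compute V_q(n, t) = Σ_{j=0}^2 C(n, j) (q−1)^j.
  j = 0: C(7,0)·(3)^0 = 1·1 = 1.
  j = 1: C(7,1)·(3)^1 = 7·3 = 21.
  j = 2: C(7,2)·(3)^2 = 21·9 = 189.
  V_q(n, t) = 1 + 21 + 189 = 211.
Step 2: q^n = 4^7 = 16384.
Step 3: Hamming bound ⌊q^n / V_q(n,t)⌋ = ⌊16384/211⌋ = 77.
Step 4: Compare |C| = 50 to 77: satisfied.
The claimed |C| lies below the Hamming bound.


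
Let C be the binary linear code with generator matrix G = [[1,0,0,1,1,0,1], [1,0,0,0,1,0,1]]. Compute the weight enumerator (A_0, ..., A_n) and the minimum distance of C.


Weight distribution: A_0 = 1, A_1 = 1, A_3 = 1, A_4 = 1. Minimum distance d = 1.

Enumerate all 2^2 = 4 messages m ∈ F_2^2.
For each, compute codeword c = mG in F_2^7, then tally its weight.
  m = 00 → c = 0000000, weight = 0.
  m = 10 → c = 1001101, weight = 4.
  m = 01 → c = 1000101, weight = 3.
  m = 11 → c = 0001000, weight = 1.
Tally weights:
  weight 0: 1 codewords.
  weight 1: 1 codewords.
  weight 3: 1 codewords.
  weight 4: 1 codewords.
Minimum distance d = smallest w > 0 with A_w > 0 = 1.
Sanity: Σ A_w = 4 = 2^2 = 4 ✓.


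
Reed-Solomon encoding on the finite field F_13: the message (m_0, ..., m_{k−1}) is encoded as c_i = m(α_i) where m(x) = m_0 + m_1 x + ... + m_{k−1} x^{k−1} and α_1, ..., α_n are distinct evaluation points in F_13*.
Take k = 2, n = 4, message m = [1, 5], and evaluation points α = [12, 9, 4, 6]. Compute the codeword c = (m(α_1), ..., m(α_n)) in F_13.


c = [9, 7, 8, 5]

Message polynomial: m(x) = 1 + 5·x (mod 13).
For each evaluation point α_i, compute m(α_i) mod 13:
  α_1 = 12: Horner steps 5 → 9, so m(12) = 9.
  α_2 = 9: Horner steps 5 → 7, so m(9) = 7.
  α_3 = 4: Horner steps 5 → 8, so m(4) = 8.
  α_4 = 6: Horner steps 5 → 5, so m(6) = 5.
Codeword c = [9, 7, 8, 5] ∈ F_13^4.


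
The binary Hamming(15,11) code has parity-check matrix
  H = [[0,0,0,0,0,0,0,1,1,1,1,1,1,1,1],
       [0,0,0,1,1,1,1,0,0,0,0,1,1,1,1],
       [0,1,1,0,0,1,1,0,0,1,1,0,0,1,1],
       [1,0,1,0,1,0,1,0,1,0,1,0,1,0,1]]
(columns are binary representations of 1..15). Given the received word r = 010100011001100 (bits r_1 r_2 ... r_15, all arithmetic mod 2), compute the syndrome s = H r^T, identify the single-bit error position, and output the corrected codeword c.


s = (0, 1, 1, 0)^T, error position = 6, corrected codeword c = 010101011001100

Compute s = H r^T mod 2 one row at a time:
  s_1 = 1 + 1 + 0 + 0 + 1 + 1 + 0 + 0 = 4 ≡ 0 (mod 2).
  s_2 = 1 + 0 + 0 + 0 + 1 + 1 + 0 + 0 = 3 ≡ 1 (mod 2).
  s_3 = 1 + 0 + 0 + 0 + 0 + 0 + 0 + 0 = 1 ≡ 1 (mod 2).
  s_4 = 0 + 0 + 0 + 0 + 1 + 0 + 1 + 0 = 2 ≡ 0 (mod 2).
s = (0, 1, 1, 0)^T — this equals column 6 of H (binary 0110), so error is at position 6.
Correct: flip bit 6 of r = 010100011001100 to get c = 010101011001100.


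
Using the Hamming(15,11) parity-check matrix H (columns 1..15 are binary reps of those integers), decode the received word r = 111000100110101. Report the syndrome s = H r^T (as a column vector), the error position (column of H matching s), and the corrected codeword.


s = (0, 1, 0, 0)^T, error position = 4, corrected codeword c = 111100100110101

Compute s = H r^T mod 2 one row at a time:
  s_1 = 0 + 0 + 1 + 1 + 0 + 1 + 0 + 1 = 4 ≡ 0 (mod 2).
  s_2 = 0 + 0 + 0 + 1 + 0 + 1 + 0 + 1 = 3 ≡ 1 (mod 2).
  s_3 = 1 + 1 + 0 + 1 + 1 + 1 + 0 + 1 = 6 ≡ 0 (mod 2).
  s_4 = 1 + 1 + 0 + 1 + 0 + 1 + 1 + 1 = 6 ≡ 0 (mod 2).
s = (0, 1, 0, 0)^T — this equals column 4 of H (binary 0100), so error is at position 4.
Correct: flip bit 4 of r = 111000100110101 to get c = 111100100110101.


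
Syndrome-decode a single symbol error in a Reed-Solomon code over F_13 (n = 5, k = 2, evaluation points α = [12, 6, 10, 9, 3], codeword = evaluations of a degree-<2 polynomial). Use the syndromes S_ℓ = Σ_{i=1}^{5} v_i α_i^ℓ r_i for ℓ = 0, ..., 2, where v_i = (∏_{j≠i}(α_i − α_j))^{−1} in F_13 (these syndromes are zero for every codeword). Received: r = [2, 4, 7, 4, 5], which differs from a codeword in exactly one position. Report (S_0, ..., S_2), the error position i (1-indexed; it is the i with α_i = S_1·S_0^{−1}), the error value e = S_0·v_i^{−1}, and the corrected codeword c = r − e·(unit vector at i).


S = (7, 11, 8), error at position 4, error magnitude e = 1, c = [2, 4, 7, 3, 5].

Step 1: column multipliers v_i = (∏_{j≠i}(α_i − α_j))^{−1} mod 13.
  i = 1 (α = 12): (12−6)(12−10)(12−9)(12−3) = 6·2·3·9 = 324 ≡ 12, so v_1 = 12^{−1} = 12 (mod 13).
  i = 2 (α = 6): (6−12)(6−10)(6−9)(6−3) = (−6)·(−4)·(−3)·3 = −216 ≡ 5, so v_2 = 5^{−1} = 8 (mod 13).
  i = 3 (α = 10): (10−12)(10−6)(10−9)(10−3) = (−2)·4·1·7 = −56 ≡ 9, so v_3 = 9^{−1} = 3 (mod 13).
  i = 4 (α = 9): (9−12)(9−6)(9−10)(9−3) = (−3)·3·(−1)·6 = 54 ≡ 2, so v_4 = 2^{−1} = 7 (mod 13).
  i = 5 (α = 3): (3−12)(3−6)(3−10)(3−9) = (−9)·(−3)·(−7)·(−6) = 1134 ≡ 3, so v_5 = 3^{−1} = 9 (mod 13).
  v = [12, 8, 3, 7, 9].
Step 2: syndromes of r = [2, 4, 7, 4, 5] (all sums mod 13).
  S_0 = Σ v_i r_i = 12·2 + 8·4 + 3·7 + 7·4 + 9·5 = 150 ≡ 7.
  S_1 = Σ v_i α_i r_i = 12·12·2 + 8·6·4 + 3·10·7 + 7·9·4 + 9·3·5 = 1077 ≡ 11.
  α_i^2 mod 13 = [1, 10, 9, 3, 9].
  S_2 = Σ v_i α_i^2 r_i = 12·1·2 + 8·10·4 + 3·9·7 + 7·3·4 + 9·9·5 = 1022 ≡ 8.
  S = (7, 11, 8) ≠ 0, so r is not a codeword (an error is present).
Step 3: locate the error. For a single error e at position i, S_ℓ = v_i·e·α_i^ℓ, so α_err = S_1/S_0.
  S_0^{−1} = 7^{−1} = 2 (mod 13), so α_err = 11·2 = 22 ≡ 9 = α_4. Error position i = 4.
  Consistency check: S_2/S_1 = 8·6 = 48 ≡ 9 = α_err ✓ (single-error assumption holds).
Step 4: error magnitude e = S_0/v_4 = S_0·∏_{j≠4}(α_4 − α_j) = 7·2 = 14 ≡ 1 (mod 13).
Step 5: correct position 4: c_4 = r_4 − e = 4 − 1 ≡ 3 (mod 13). Hence c = [2, 4, 7, 3, 5].
  Check: interpolating c through the α_i gives m(x) = 6 + 4·x (degree < 2) with m(α_i) = c_i for every i, so c is indeed a codeword.


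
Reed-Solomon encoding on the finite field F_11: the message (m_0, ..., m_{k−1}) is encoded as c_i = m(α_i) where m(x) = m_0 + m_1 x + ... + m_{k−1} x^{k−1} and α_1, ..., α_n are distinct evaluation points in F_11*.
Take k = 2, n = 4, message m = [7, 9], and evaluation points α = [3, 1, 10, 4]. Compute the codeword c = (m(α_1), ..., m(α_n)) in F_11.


c = [1, 5, 9, 10]

Message polynomial: m(x) = 7 + 9·x (mod 11).
For each evaluation point α_i, compute m(α_i) mod 11:
  α_1 = 3: Horner steps 9 → 1, so m(3) = 1.
  α_2 = 1: Horner steps 9 → 5, so m(1) = 5.
  α_3 = 10: Horner steps 9 → 9, so m(10) = 9.
  α_4 = 4: Horner steps 9 → 10, so m(4) = 10.
Codeword c = [1, 5, 9, 10] ∈ F_11^4.


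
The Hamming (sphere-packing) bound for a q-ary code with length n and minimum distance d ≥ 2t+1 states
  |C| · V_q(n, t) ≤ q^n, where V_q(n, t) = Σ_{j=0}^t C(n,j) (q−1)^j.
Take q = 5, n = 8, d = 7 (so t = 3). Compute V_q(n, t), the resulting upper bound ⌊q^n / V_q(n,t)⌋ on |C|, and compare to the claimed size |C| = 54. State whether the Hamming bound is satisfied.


V_q(n, t) = 4065, q^n = 390625, Hamming bound = 96, |C| = 54 ≤ bound (satisfied).

Step 1: Compute V_q(n, t) = Σ_{j=0}^3 C(n, j) (q−1)^j.
  j = 0: C(8,0)·(4)^0 = 1·1 = 1.
  j = 1: C(8,1)·(4)^1 = 8·4 = 32.
  j = 2: C(8,2)·(4)^2 = 28·16 = 448.
  j = 3: C(8,3)·(4)^3 = 56·64 = 3584.
  V_q(n, t) = 1 + 32 + 448 + 3584 = 4065.
Step 2: q^n = 5^8 = 390625.
Step 3: Hamming bound ⌊q^n / V_q(n,t)⌋ = ⌊390625/4065⌋ = 96.
Step 4: Compare |C| = 54 to 96: satisfied.
The claimed |C| lies below the Hamming bound.


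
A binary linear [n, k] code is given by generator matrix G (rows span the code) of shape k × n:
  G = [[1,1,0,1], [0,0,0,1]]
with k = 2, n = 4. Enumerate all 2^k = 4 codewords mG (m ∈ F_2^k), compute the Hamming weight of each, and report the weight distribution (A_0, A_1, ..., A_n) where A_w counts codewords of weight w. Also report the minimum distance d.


Weight distribution: A_0 = 1, A_1 = 1, A_2 = 1, A_3 = 1. Minimum distance d = 1.

Enumerate all 2^2 = 4 messages m ∈ F_2^2.
For each, compute codeword c = mG in F_2^4, then tally its weight.
  m = 00 → c = 0000, weight = 0.
  m = 10 → c = 1101, weight = 3.
  m = 01 → c = 0001, weight = 1.
  m = 11 → c = 1100, weight = 2.
Tally weights:
  weight 0: 1 codewords.
  weight 1: 1 codewords.
  weight 2: 1 codewords.
  weight 3: 1 codewords.
Minimum distance d = smallest w > 0 with A_w > 0 = 1.
Sanity: Σ A_w = 4 = 2^2 = 4 ✓.


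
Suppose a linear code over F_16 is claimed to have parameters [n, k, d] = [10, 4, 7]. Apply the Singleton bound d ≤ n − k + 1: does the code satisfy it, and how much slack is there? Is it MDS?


Singleton RHS = n − k + 1 = 7, slack = 0, bound satisfied, MDS.

Singleton bound: d ≤ n − k + 1.
Here n = 10, k = 4, so n − k + 1 = 7.
Given d = 7, check d ≤ 7: YES.
Slack = (n − k + 1) − d = 0.
The code is MDS (slack = 0).
Description: the claimed parameters are [10, 4, 7]_16; such a code would be MDS (meets Singleton bound).


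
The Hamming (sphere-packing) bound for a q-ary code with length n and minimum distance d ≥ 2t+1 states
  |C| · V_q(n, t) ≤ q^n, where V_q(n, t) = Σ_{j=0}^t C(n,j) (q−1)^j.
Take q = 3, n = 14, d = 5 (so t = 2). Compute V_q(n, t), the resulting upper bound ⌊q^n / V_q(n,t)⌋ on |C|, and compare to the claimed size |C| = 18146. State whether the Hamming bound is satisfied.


V_q(n, t) = 393, q^n = 4782969, Hamming bound = 12170, |C| = 18146 > bound (violated).

Step 1: Compute V_q(n, t) = Σ_{j=0}^2 C(n, j) (q−1)^j.
  j = 0: C(14,0)·(2)^0 = 1·1 = 1.
  j = 1: C(14,1)·(2)^1 = 14·2 = 28.
  j = 2: C(14,2)·(2)^2 = 91·4 = 364.
  V_q(n, t) = 1 + 28 + 364 = 393.
Step 2: q^n = 3^14 = 4782969.
Step 3: Hamming bound ⌊q^n / V_q(n,t)⌋ = ⌊4782969/393⌋ = 12170.
Step 4: Compare |C| = 18146 to 12170: violated.
The claimed |C| lies above the Hamming bound, so no 3-ary code of length 14 with d ≥ 5 can have 18146 codewords.


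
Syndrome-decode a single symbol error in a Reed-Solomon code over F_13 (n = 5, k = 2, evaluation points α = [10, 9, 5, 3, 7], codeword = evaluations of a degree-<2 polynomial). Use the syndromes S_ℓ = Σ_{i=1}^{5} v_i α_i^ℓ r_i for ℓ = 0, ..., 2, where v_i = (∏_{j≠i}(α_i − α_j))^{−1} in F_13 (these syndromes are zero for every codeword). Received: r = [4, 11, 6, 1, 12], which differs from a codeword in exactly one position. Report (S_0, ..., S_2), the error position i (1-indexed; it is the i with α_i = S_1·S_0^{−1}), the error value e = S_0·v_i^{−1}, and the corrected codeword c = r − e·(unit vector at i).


S = (10, 11, 3), error at position 3, error magnitude e = 6, c = [4, 11, 0, 1, 12].

Step 1: column multipliers v_i = (∏_{j≠i}(α_i − α_j))^{−1} mod 13.
  i = 1 (α = 10): (10−9)(10−5)(10−3)(10−7) = 1·5·7·3 = 105 ≡ 1, so v_1 = 1^{−1} = 1 (mod 13).
  i = 2 (α = 9): (9−10)(9−5)(9−3)(9−7) = (−1)·4·6·2 = −48 ≡ 4, so v_2 = 4^{−1} = 10 (mod 13).
  i = 3 (α = 5): (5−10)(5−9)(5−3)(5−7) = (−5)·(−4)·2·(−2) = −80 ≡ 11, so v_3 = 11^{−1} = 6 (mod 13).
  i = 4 (α = 3): (3−10)(3−9)(3−5)(3−7) = (−7)·(−6)·(−2)·(−4) = 336 ≡ 11, so v_4 = 11^{−1} = 6 (mod 13).
  i = 5 (α = 7): (7−10)(7−9)(7−5)(7−3) = (−3)·(−2)·2·4 = 48 ≡ 9, so v_5 = 9^{−1} = 3 (mod 13).
  v = [1, 10, 6, 6, 3].
Step 2: syndromes of r = [4, 11, 6, 1, 12] (all sums mod 13).
  S_0 = Σ v_i r_i = 1·4 + 10·11 + 6·6 + 6·1 + 3·12 = 192 ≡ 10.
  S_1 = Σ v_i α_i r_i = 1·10·4 + 10·9·11 + 6·5·6 + 6·3·1 + 3·7·12 = 1480 ≡ 11.
  α_i^2 mod 13 = [9, 3, 12, 9, 10].
  S_2 = Σ v_i α_i^2 r_i = 1·9·4 + 10·3·11 + 6·12·6 + 6·9·1 + 3·10·12 = 1212 ≡ 3.
  S = (10, 11, 3) ≠ 0, so r is not a codeword (an error is present).
Step 3: locate the error. For a single error e at position i, S_ℓ = v_i·e·α_i^ℓ, so α_err = S_1/S_0.
  S_0^{−1} = 10^{−1} = 4 (mod 13), so α_err = 11·4 = 44 ≡ 5 = α_3. Error position i = 3.
  Consistency check: S_2/S_1 = 3·6 = 18 ≡ 5 = α_err ✓ (single-error assumption holds).
Step 4: error magnitude e = S_0/v_3 = S_0·∏_{j≠3}(α_3 − α_j) = 10·11 = 110 ≡ 6 (mod 13).
Step 5: correct position 3: c_3 = r_3 − e = 6 − 6 ≡ 0 (mod 13). Hence c = [4, 11, 0, 1, 12].
  Check: interpolating c through the α_i gives m(x) = 9 + 6·x (degree < 2) with m(α_i) = c_i for every i, so c is indeed a codeword.


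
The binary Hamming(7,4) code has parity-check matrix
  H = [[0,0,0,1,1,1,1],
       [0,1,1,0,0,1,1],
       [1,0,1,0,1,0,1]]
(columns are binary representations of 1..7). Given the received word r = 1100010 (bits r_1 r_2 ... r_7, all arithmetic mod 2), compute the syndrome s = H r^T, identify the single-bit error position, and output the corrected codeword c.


s = (1, 0, 1)^T, error position = 5, corrected codeword c = 1100110

Compute s = H r^T mod 2 one row at a time:
  s_1 = 0 + 0 + 1 + 0 = 1 ≡ 1 (mod 2).
  s_2 = 1 + 0 + 1 + 0 = 2 ≡ 0 (mod 2).
  s_3 = 1 + 0 + 0 + 0 = 1 ≡ 1 (mod 2).
s = (1, 0, 1)^T — this equals column 5 of H (binary 101), so error is at position 5.
Correct: flip bit 5 of r = 1100010 to get c = 1100110.


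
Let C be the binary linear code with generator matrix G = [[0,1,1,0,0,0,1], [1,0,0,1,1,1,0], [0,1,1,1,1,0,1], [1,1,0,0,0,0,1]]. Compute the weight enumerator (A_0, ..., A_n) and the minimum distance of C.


Weight distribution: A_0 = 1, A_2 = 4, A_3 = 3, A_4 = 3, A_5 = 4, A_7 = 1. Minimum distance d = 2.

Enumerate all 2^4 = 16 messages m ∈ F_2^4.
For each, compute codeword c = mG in F_2^7, then tally its weight.
  m = 0000 → c = 0000000, weight = 0.
  m = 1000 → c = 0110001, weight = 3.
  m = 0100 → c = 1001110, weight = 4.
  m = 1100 → c = 1111111, weight = 7.
  m = 0010 → c = 0111101, weight = 5.
  m = 1010 → c = 0001100, weight = 2.
  m = 0110 → c = 1110011, weight = 5.
  m = 1110 → c = 1000010, weight = 2.
  m = 0001 → c = 1100001, weight = 3.
  m = 1001 → c = 1010000, weight = 2.
  m = 0101 → c = 0101111, weight = 5.
  m = 1101 → c = 0011110, weight = 4.
  m = 0011 → c = 1011100, weight = 4.
  m = 1011 → c = 1101101, weight = 5.
  m = 0111 → c = 0010010, weight = 2.
  m = 1111 → c = 0100011, weight = 3.
Tally weights:
  weight 0: 1 codewords.
  weight 2: 4 codewords.
  weight 3: 3 codewords.
  weight 4: 3 codewords.
  weight 5: 4 codewords.
  weight 7: 1 codewords.
Minimum distance d = smallest w > 0 with A_w > 0 = 2.
Sanity: Σ A_w = 16 = 2^4 = 16 ✓.


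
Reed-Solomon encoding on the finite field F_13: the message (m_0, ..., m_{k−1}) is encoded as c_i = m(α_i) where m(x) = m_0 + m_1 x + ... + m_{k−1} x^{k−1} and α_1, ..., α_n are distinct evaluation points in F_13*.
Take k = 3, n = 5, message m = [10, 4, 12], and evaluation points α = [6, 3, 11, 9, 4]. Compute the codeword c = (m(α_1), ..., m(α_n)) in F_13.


c = [11, 0, 11, 4, 10]

Message polynomial: m(x) = 10 + 4·x + 12·x^2 (mod 13).
For each evaluation point α_i, compute m(α_i) mod 13:
  α_1 = 6: Horner steps 12 → 11 → 11, so m(6) = 11.
  α_2 = 3: Horner steps 12 → 1 → 0, so m(3) = 0.
  α_3 = 11: Horner steps 12 → 6 → 11, so m(11) = 11.
  α_4 = 9: Horner steps 12 → 8 → 4, so m(9) = 4.
  α_5 = 4: Horner steps 12 → 0 → 10, so m(4) = 10.
Codeword c = [11, 0, 11, 4, 10] ∈ F_13^5.


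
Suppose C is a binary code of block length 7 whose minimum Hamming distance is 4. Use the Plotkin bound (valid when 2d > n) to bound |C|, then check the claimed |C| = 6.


Plotkin bound M ≤ 8; given |C| = 6 ≤ bound (satisfied).

Check applicability: 2d = 8, n = 7.
2d − n = 1 > 0, so Plotkin applies.
Compute d/(2d−n) = 4/1 ≈ 4.0000.
⌊d/(2d−n)⌋ = 4.
Plotkin bound: M ≤ 2·4 = 8.
Given |C| = 6, check: satisfied.
This |C| is below the Plotkin bound.


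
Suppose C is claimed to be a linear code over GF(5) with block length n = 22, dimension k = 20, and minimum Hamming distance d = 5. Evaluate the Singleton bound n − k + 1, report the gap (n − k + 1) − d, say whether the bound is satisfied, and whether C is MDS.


Singleton RHS = n − k + 1 = 3, slack = -2, bound violated (no such code; not MDS).

Singleton bound: d ≤ n − k + 1.
Here n = 22, k = 20, so n − k + 1 = 3.
Given d = 5, check d ≤ 3: NO.
Slack = (n − k + 1) − d = -2.
The slack is negative: d = 5 exceeds n − k + 1 = 3 by 2, so the Singleton bound is violated and no linear [22, 20, 5]_5 code can exist. In particular it is not MDS (MDS requires d = n − k + 1 exactly).
Description: the claimed parameters are [22, 20, 5]_5; such a code would be impossible (violates the Singleton bound).


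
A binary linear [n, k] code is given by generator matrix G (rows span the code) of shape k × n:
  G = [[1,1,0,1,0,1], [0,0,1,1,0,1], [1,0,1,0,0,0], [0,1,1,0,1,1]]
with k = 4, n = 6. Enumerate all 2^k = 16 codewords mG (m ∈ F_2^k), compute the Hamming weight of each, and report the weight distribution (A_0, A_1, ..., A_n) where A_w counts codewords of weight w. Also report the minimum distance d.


Weight distribution: A_0 = 1, A_1 = 1, A_2 = 2, A_3 = 6, A_4 = 5, A_5 = 1. Minimum distance d = 1.

Enumerate all 2^4 = 16 messages m ∈ F_2^4.
For each, compute codeword c = mG in F_2^6, then tally its weight.
  m = 0000 → c = 000000, weight = 0.
  m = 1000 → c = 110101, weight = 4.
  m = 0100 → c = 001101, weight = 3.
  m = 1100 → c = 111000, weight = 3.
  m = 0010 → c = 101000, weight = 2.
  m = 1010 → c = 011101, weight = 4.
  m = 0110 → c = 100101, weight = 3.
  m = 1110 → c = 010000, weight = 1.
  m = 0001 → c = 011011, weight = 4.
  m = 1001 → c = 101110, weight = 4.
  m = 0101 → c = 010110, weight = 3.
  m = 1101 → c = 100011, weight = 3.
  m = 0011 → c = 110011, weight = 4.
  m = 1011 → c = 000110, weight = 2.
  m = 0111 → c = 111110, weight = 5.
  m = 1111 → c = 001011, weight = 3.
Tally weights:
  weight 0: 1 codewords.
  weight 1: 1 codewords.
  weight 2: 2 codewords.
  weight 3: 6 codewords.
  weight 4: 5 codewords.
  weight 5: 1 codewords.
Minimum distance d = smallest w > 0 with A_w > 0 = 1.
Sanity: Σ A_w = 16 = 2^4 = 16 ✓.


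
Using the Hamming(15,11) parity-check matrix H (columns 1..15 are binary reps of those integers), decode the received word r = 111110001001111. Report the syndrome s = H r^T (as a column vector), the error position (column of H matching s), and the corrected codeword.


s = (1, 0, 0, 0)^T, error position = 8, corrected codeword c = 111110011001111

Compute s = H r^T mod 2 one row at a time:
  s_1 = 0 + 1 + 0 + 0 + 1 + 1 + 1 + 1 = 5 ≡ 1 (mod 2).
  s_2 = 1 + 1 + 0 + 0 + 1 + 1 + 1 + 1 = 6 ≡ 0 (mod 2).
  s_3 = 1 + 1 + 0 + 0 + 0 + 0 + 1 + 1 = 4 ≡ 0 (mod 2).
  s_4 = 1 + 1 + 1 + 0 + 1 + 0 + 1 + 1 = 6 ≡ 0 (mod 2).
s = (1, 0, 0, 0)^T — this equals column 8 of H (binary 1000), so error is at position 8.
Correct: flip bit 8 of r = 111110001001111 to get c = 111110011001111.


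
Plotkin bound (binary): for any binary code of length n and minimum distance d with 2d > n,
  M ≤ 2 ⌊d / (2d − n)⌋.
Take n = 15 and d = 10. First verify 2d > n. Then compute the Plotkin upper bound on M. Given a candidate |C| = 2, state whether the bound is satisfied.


Plotkin bound M ≤ 4; given |C| = 2 ≤ bound (satisfied).

Check applicability: 2d = 20, n = 15.
2d − n = 5 > 0, so Plotkin applies.
Compute d/(2d−n) = 10/5 ≈ 2.0000.
⌊d/(2d−n)⌋ = 2.
Plotkin bound: M ≤ 2·2 = 4.
Given |C| = 2, check: satisfied.
This |C| is below the Plotkin bound.


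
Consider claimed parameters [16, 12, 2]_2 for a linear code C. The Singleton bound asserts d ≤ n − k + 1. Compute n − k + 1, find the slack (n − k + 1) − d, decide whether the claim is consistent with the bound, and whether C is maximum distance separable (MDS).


Singleton RHS = n − k + 1 = 5, slack = 3, bound satisfied, not MDS.

Singleton bound: d ≤ n − k + 1.
Here n = 16, k = 12, so n − k + 1 = 5.
Given d = 2, check d ≤ 5: YES.
Slack = (n − k + 1) − d = 3.
The code is NOT MDS (slack = 3 > 0).
Description: the claimed parameters are [16, 12, 2]_2; such a code would be non-MDS.


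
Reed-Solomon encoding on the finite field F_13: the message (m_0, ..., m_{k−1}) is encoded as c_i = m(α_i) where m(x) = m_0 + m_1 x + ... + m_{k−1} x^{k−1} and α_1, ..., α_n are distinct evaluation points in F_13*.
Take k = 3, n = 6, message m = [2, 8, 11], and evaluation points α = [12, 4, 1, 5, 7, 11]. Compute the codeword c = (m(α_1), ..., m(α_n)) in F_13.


c = [5, 2, 8, 5, 12, 4]

Message polynomial: m(x) = 2 + 8·x + 11·x^2 (mod 13).
For each evaluation point α_i, compute m(α_i) mod 13:
  α_1 = 12: Horner steps 11 → 10 → 5, so m(12) = 5.
  α_2 = 4: Horner steps 11 → 0 → 2, so m(4) = 2.
  α_3 = 1: Horner steps 11 → 6 → 8, so m(1) = 8.
  α_4 = 5: Horner steps 11 → 11 → 5, so m(5) = 5.
  α_5 = 7: Horner steps 11 → 7 → 12, so m(7) = 12.
  α_6 = 11: Horner steps 11 → 12 → 4, so m(11) = 4.
Codeword c = [5, 2, 8, 5, 12, 4] ∈ F_13^6.


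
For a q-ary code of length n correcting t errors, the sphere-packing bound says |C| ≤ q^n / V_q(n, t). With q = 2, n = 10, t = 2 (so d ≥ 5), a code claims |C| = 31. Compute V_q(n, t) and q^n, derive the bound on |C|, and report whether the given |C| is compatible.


V_q(n, t) = 56, q^n = 1024, Hamming bound = 18, |C| = 31 > bound (violated).

Step 1: Compute V_q(n, t) = Σ_{j=0}^2 C(n, j) (q−1)^j.
  j = 0: C(10,0)·(1)^0 = 1·1 = 1.
  j = 1: C(10,1)·(1)^1 = 10·1 = 10.
  j = 2: C(10,2)·(1)^2 = 45·1 = 45.
  V_q(n, t) = 1 + 10 + 45 = 56.
Step 2: q^n = 2^10 = 1024.
Step 3: Hamming bound ⌊q^n / V_q(n,t)⌋ = ⌊1024/56⌋ = 18.
Step 4: Compare |C| = 31 to 18: violated.
The claimed |C| lies above the Hamming bound, so no 2-ary code of length 10 with d ≥ 5 can have 31 codewords.


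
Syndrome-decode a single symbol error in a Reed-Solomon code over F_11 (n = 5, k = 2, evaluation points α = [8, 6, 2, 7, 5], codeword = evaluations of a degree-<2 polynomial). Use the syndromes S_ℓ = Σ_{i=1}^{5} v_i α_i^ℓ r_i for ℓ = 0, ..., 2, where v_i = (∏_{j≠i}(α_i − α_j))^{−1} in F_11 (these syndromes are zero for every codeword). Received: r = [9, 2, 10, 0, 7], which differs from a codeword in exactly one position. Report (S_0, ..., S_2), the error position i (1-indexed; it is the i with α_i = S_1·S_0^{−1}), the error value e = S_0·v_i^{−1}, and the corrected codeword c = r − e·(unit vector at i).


S = (9, 1, 5), error at position 5, error magnitude e = 3, c = [9, 2, 10, 0, 4].

Step 1: column multipliers v_i = (∏_{j≠i}(α_i − α_j))^{−1} mod 11.
  i = 1 (α = 8): (8−6)(8−2)(8−7)(8−5) = 2·6·1·3 = 36 ≡ 3, so v_1 = 3^{−1} = 4 (mod 11).
  i = 2 (α = 6): (6−8)(6−2)(6−7)(6−5) = (−2)·4·(−1)·1 = 8 ≡ 8, so v_2 = 8^{−1} = 7 (mod 11).
  i = 3 (α = 2): (2−8)(2−6)(2−7)(2−5) = (−6)·(−4)·(−5)·(−3) = 360 ≡ 8, so v_3 = 8^{−1} = 7 (mod 11).
  i = 4 (α = 7): (7−8)(7−6)(7−2)(7−5) = (−1)·1·5·2 = −10 ≡ 1, so v_4 = 1^{−1} = 1 (mod 11).
  i = 5 (α = 5): (5−8)(5−6)(5−2)(5−7) = (−3)·(−1)·3·(−2) = −18 ≡ 4, so v_5 = 4^{−1} = 3 (mod 11).
  v = [4, 7, 7, 1, 3].
Step 2: syndromes of r = [9, 2, 10, 0, 7] (all sums mod 11).
  S_0 = Σ v_i r_i = 4·9 + 7·2 + 7·10 + 1·0 + 3·7 = 141 ≡ 9.
  S_1 = Σ v_i α_i r_i = 4·8·9 + 7·6·2 + 7·2·10 + 1·7·0 + 3·5·7 = 617 ≡ 1.
  α_i^2 mod 11 = [9, 3, 4, 5, 3].
  S_2 = Σ v_i α_i^2 r_i = 4·9·9 + 7·3·2 + 7·4·10 + 1·5·0 + 3·3·7 = 709 ≡ 5.
  S = (9, 1, 5) ≠ 0, so r is not a codeword (an error is present).
Step 3: locate the error. For a single error e at position i, S_ℓ = v_i·e·α_i^ℓ, so α_err = S_1/S_0.
  S_0^{−1} = 9^{−1} = 5 (mod 11), so α_err = 1·5 = 5 ≡ 5 = α_5. Error position i = 5.
  Consistency check: S_2/S_1 = 5·1 = 5 ≡ 5 = α_err ✓ (single-error assumption holds).
Step 4: error magnitude e = S_0/v_5 = S_0·∏_{j≠5}(α_5 − α_j) = 9·4 = 36 ≡ 3 (mod 11).
Step 5: correct position 5: c_5 = r_5 − e = 7 − 3 ≡ 4 (mod 11). Hence c = [9, 2, 10, 0, 4].
  Check: interpolating c through the α_i gives m(x) = 3 + 9·x (degree < 2) with m(α_i) = c_i for every i, so c is indeed a codeword.


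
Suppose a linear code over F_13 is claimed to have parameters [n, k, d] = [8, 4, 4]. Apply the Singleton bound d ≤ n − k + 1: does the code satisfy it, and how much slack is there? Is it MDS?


Singleton RHS = n − k + 1 = 5, slack = 1, bound satisfied, not MDS.

Singleton bound: d ≤ n − k + 1.
Here n = 8, k = 4, so n − k + 1 = 5.
Given d = 4, check d ≤ 5: YES.
Slack = (n − k + 1) − d = 1.
The code is NOT MDS (slack = 1 > 0).
Description: the claimed parameters are [8, 4, 4]_13; such a code would be non-MDS.


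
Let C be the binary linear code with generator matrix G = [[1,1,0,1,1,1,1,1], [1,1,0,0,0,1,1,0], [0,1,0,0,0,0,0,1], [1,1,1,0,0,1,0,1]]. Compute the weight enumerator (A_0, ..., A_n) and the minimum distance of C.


Weight distribution: A_0 = 1, A_2 = 1, A_3 = 5, A_4 = 3, A_5 = 2, A_6 = 3, A_7 = 1. Minimum distance d = 2.

Enumerate all 2^4 = 16 messages m ∈ F_2^4.
For each, compute codeword c = mG in F_2^8, then tally its weight.
  m = 0000 → c = 00000000, weight = 0.
  m = 1000 → c = 11011111, weight = 7.
  m = 0100 → c = 11000110, weight = 4.
  m = 1100 → c = 00011001, weight = 3.
  m = 0010 → c = 01000001, weight = 2.
  m = 1010 → c = 10011110, weight = 5.
  m = 0110 → c = 10000111, weight = 4.
  m = 1110 → c = 01011000, weight = 3.
  m = 0001 → c = 11100101, weight = 5.
  m = 1001 → c = 00111010, weight = 4.
  m = 0101 → c = 00100011, weight = 3.
  m = 1101 → c = 11111100, weight = 6.
  m = 0011 → c = 10100100, weight = 3.
  m = 1011 → c = 01111011, weight = 6.
  m = 0111 → c = 01100010, weight = 3.
  m = 1111 → c = 10111101, weight = 6.
Tally weights:
  weight 0: 1 codewords.
  weight 2: 1 codewords.
  weight 3: 5 codewords.
  weight 4: 3 codewords.
  weight 5: 2 codewords.
  weight 6: 3 codewords.
  weight 7: 1 codewords.
Minimum distance d = smallest w > 0 with A_w > 0 = 2.
Sanity: Σ A_w = 16 = 2^4 = 16 ✓.


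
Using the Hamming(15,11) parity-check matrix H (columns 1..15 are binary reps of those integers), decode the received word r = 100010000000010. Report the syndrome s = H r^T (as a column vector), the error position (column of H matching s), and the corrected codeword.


s = (1, 0, 1, 0)^T, error position = 10, corrected codeword c = 100010000100010

Compute s = H r^T mod 2 one row at a time:
  s_1 = 0 + 0 + 0 + 0 + 0 + 0 + 1 + 0 = 1 ≡ 1 (mod 2).
  s_2 = 0 + 1 + 0 + 0 + 0 + 0 + 1 + 0 = 2 ≡ 0 (mod 2).
  s_3 = 0 + 0 + 0 + 0 + 0 + 0 + 1 + 0 = 1 ≡ 1 (mod 2).
  s_4 = 1 + 0 + 1 + 0 + 0 + 0 + 0 + 0 = 2 ≡ 0 (mod 2).
s = (1, 0, 1, 0)^T — this equals column 10 of H (binary 1010), so error is at position 10.
Correct: flip bit 10 of r = 100010000000010 to get c = 100010000100010.


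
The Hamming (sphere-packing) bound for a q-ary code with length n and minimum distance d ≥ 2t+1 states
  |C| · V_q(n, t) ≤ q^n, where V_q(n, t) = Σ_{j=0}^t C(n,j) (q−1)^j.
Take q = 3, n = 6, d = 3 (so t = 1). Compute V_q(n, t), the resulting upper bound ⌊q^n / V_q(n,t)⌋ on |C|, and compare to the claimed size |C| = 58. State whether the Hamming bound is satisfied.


V_q(n, t) = 13, q^n = 729, Hamming bound = 56, |C| = 58 > bound (violated).

Step 1: Compute V_q(n, t) = Σ_{j=0}^1 C(n, j) (q−1)^j.
  j = 0: C(6,0)·(2)^0 = 1·1 = 1.
  j = 1: C(6,1)·(2)^1 = 6·2 = 12.
  V_q(n, t) = 1 + 12 = 13.
Step 2: q^n = 3^6 = 729.
Step 3: Hamming bound ⌊q^n / V_q(n,t)⌋ = ⌊729/13⌋ = 56.
Step 4: Compare |C| = 58 to 56: violated.
The claimed |C| lies above the Hamming bound, so no 3-ary code of length 6 with d ≥ 3 can have 58 codewords.


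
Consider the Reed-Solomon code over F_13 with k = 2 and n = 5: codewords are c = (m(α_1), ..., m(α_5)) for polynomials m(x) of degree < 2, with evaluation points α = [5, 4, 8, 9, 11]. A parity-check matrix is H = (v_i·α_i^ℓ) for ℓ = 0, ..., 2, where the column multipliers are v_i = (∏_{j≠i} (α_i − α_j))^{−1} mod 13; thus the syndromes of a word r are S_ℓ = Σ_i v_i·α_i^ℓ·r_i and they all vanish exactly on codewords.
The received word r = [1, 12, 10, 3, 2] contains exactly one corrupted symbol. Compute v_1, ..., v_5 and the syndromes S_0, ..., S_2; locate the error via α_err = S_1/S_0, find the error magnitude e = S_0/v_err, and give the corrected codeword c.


S = (8, 1, 5), error at position 1, error magnitude e = 9, c = [5, 12, 10, 3, 2].

Step 1: column multipliers v_i = (∏_{j≠i}(α_i − α_j))^{−1} mod 13.
  i = 1 (α = 5): (5−4)(5−8)(5−9)(5−11) = 1·(−3)·(−4)·(−6) = −72 ≡ 6, so v_1 = 6^{−1} = 11 (mod 13).
  i = 2 (α = 4): (4−5)(4−8)(4−9)(4−11) = (−1)·(−4)·(−5)·(−7) = 140 ≡ 10, so v_2 = 10^{−1} = 4 (mod 13).
  i = 3 (α = 8): (8−5)(8−4)(8−9)(8−11) = 3·4·(−1)·(−3) = 36 ≡ 10, so v_3 = 10^{−1} = 4 (mod 13).
  i = 4 (α = 9): (9−5)(9−4)(9−8)(9−11) = 4·5·1·(−2) = −40 ≡ 12, so v_4 = 12^{−1} = 12 (mod 13).
  i = 5 (α = 11): (11−5)(11−4)(11−8)(11−9) = 6·7·3·2 = 252 ≡ 5, so v_5 = 5^{−1} = 8 (mod 13).
  v = [11, 4, 4, 12, 8].
Step 2: syndromes of r = [1, 12, 10, 3, 2] (all sums mod 13).
  S_0 = Σ v_i r_i = 11·1 + 4·12 + 4·10 + 12·3 + 8·2 = 151 ≡ 8.
  S_1 = Σ v_i α_i r_i = 11·5·1 + 4·4·12 + 4·8·10 + 12·9·3 + 8·11·2 = 1067 ≡ 1.
  α_i^2 mod 13 = [12, 3, 12, 3, 4].
  S_2 = Σ v_i α_i^2 r_i = 11·12·1 + 4·3·12 + 4·12·10 + 12·3·3 + 8·4·2 = 928 ≡ 5.
  S = (8, 1, 5) ≠ 0, so r is not a codeword (an error is present).
Step 3: locate the error. For a single error e at position i, S_ℓ = v_i·e·α_i^ℓ, so α_err = S_1/S_0.
  S_0^{−1} = 8^{−1} = 5 (mod 13), so α_err = 1·5 = 5 ≡ 5 = α_1. Error position i = 1.
  Consistency check: S_2/S_1 = 5·1 = 5 ≡ 5 = α_err ✓ (single-error assumption holds).
Step 4: error magnitude e = S_0/v_1 = S_0·∏_{j≠1}(α_1 − α_j) = 8·6 = 48 ≡ 9 (mod 13).
Step 5: correct position 1: c_1 = r_1 − e = 1 − 9 ≡ 5 (mod 13). Hence c = [5, 12, 10, 3, 2].
  Check: interpolating c through the α_i gives m(x) = 1 + 6·x (degree < 2) with m(α_i) = c_i for every i, so c is indeed a codeword.


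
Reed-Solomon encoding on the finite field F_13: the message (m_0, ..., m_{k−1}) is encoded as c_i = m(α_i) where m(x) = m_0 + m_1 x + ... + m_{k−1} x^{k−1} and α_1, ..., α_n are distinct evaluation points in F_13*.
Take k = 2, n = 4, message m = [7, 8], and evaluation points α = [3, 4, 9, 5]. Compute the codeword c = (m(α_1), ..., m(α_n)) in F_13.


c = [5, 0, 1, 8]

Message polynomial: m(x) = 7 + 8·x (mod 13).
For each evaluation point α_i, compute m(α_i) mod 13:
  α_1 = 3: Horner steps 8 → 5, so m(3) = 5.
  α_2 = 4: Horner steps 8 → 0, so m(4) = 0.
  α_3 = 9: Horner steps 8 → 1, so m(9) = 1.
  α_4 = 5: Horner steps 8 → 8, so m(5) = 8.
Codeword c = [5, 0, 1, 8] ∈ F_13^4.


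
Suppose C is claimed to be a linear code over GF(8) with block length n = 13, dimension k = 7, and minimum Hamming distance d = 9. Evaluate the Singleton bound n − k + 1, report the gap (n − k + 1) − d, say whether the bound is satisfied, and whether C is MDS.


Singleton RHS = n − k + 1 = 7, slack = -2, bound violated (no such code; not MDS).

Singleton bound: d ≤ n − k + 1.
Here n = 13, k = 7, so n − k + 1 = 7.
Given d = 9, check d ≤ 7: NO.
Slack = (n − k + 1) − d = -2.
The slack is negative: d = 9 exceeds n − k + 1 = 7 by 2, so the Singleton bound is violated and no linear [13, 7, 9]_8 code can exist. In particular it is not MDS (MDS requires d = n − k + 1 exactly).
Description: the claimed parameters are [13, 7, 9]_8; such a code would be impossible (violates the Singleton bound).


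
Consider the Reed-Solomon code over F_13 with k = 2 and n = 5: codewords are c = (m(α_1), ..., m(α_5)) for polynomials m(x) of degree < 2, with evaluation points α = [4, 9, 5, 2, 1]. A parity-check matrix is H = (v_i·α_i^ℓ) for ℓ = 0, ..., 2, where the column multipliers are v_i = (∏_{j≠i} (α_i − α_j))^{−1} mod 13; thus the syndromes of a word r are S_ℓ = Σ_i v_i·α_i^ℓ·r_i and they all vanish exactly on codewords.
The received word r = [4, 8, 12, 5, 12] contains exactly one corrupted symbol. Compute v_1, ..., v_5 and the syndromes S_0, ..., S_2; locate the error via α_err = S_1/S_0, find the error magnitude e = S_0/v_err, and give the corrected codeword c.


S = (7, 9, 6), error at position 3, error magnitude e = 2, c = [4, 8, 10, 5, 12].

Step 1: column multipliers v_i = (∏_{j≠i}(α_i − α_j))^{−1} mod 13.
  i = 1 (α = 4): (4−9)(4−5)(4−2)(4−1) = (−5)·(−1)·2·3 = 30 ≡ 4, so v_1 = 4^{−1} = 10 (mod 13).
  i = 2 (α = 9): (9−4)(9−5)(9−2)(9−1) = 5·4·7·8 = 1120 ≡ 2, so v_2 = 2^{−1} = 7 (mod 13).
  i = 3 (α = 5): (5−4)(5−9)(5−2)(5−1) = 1·(−4)·3·4 = −48 ≡ 4, so v_3 = 4^{−1} = 10 (mod 13).
  i = 4 (α = 2): (2−4)(2−9)(2−5)(2−1) = (−2)·(−7)·(−3)·1 = −42 ≡ 10, so v_4 = 10^{−1} = 4 (mod 13).
  i = 5 (α = 1): (1−4)(1−9)(1−5)(1−2) = (−3)·(−8)·(−4)·(−1) = 96 ≡ 5, so v_5 = 5^{−1} = 8 (mod 13).
  v = [10, 7, 10, 4, 8].
Step 2: syndromes of r = [4, 8, 12, 5, 12] (all sums mod 13).
  S_0 = Σ v_i r_i = 10·4 + 7·8 + 10·12 + 4·5 + 8·12 = 332 ≡ 7.
  S_1 = Σ v_i α_i r_i = 10·4·4 + 7·9·8 + 10·5·12 + 4·2·5 + 8·1·12 = 1400 ≡ 9.
  α_i^2 mod 13 = [3, 3, 12, 4, 1].
  S_2 = Σ v_i α_i^2 r_i = 10·3·4 + 7·3·8 + 10·12·12 + 4·4·5 + 8·1·12 = 1904 ≡ 6.
  S = (7, 9, 6) ≠ 0, so r is not a codeword (an error is present).
Step 3: locate the error. For a single error e at position i, S_ℓ = v_i·e·α_i^ℓ, so α_err = S_1/S_0.
  S_0^{−1} = 7^{−1} = 2 (mod 13), so α_err = 9·2 = 18 ≡ 5 = α_3. Error position i = 3.
  Consistency check: S_2/S_1 = 6·3 = 18 ≡ 5 = α_err ✓ (single-error assumption holds).
Step 4: error magnitude e = S_0/v_3 = S_0·∏_{j≠3}(α_3 − α_j) = 7·4 = 28 ≡ 2 (mod 13).
Step 5: correct position 3: c_3 = r_3 − e = 12 − 2 ≡ 10 (mod 13). Hence c = [4, 8, 10, 5, 12].
  Check: interpolating c through the α_i gives m(x) = 6 + 6·x (degree < 2) with m(α_i) = c_i for every i, so c is indeed a codeword.


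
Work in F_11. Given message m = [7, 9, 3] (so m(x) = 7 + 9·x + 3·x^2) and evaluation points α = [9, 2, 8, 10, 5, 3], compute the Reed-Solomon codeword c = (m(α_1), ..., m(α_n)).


c = [1, 4, 7, 1, 6, 6]

Message polynomial: m(x) = 7 + 9·x + 3·x^2 (mod 11).
For each evaluation point α_i, compute m(α_i) mod 11:
  α_1 = 9: Horner steps 3 → 3 → 1, so m(9) = 1.
  α_2 = 2: Horner steps 3 → 4 → 4, so m(2) = 4.
  α_3 = 8: Horner steps 3 → 0 → 7, so m(8) = 7.
  α_4 = 10: Horner steps 3 → 6 → 1, so m(10) = 1.
  α_5 = 5: Horner steps 3 → 2 → 6, so m(5) = 6.
  α_6 = 3: Horner steps 3 → 7 → 6, so m(3) = 6.
Codeword c = [1, 4, 7, 1, 6, 6] ∈ F_11^6.


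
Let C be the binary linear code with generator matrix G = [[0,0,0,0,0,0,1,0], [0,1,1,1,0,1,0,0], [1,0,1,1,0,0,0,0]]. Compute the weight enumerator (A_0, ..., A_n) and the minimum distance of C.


Weight distribution: A_0 = 1, A_1 = 1, A_3 = 2, A_4 = 3, A_5 = 1. Minimum distance d = 1.

Enumerate all 2^3 = 8 messages m ∈ F_2^3.
For each, compute codeword c = mG in F_2^8, then tally its weight.
  m = 000 → c = 00000000, weight = 0.
  m = 100 → c = 00000010, weight = 1.
  m = 010 → c = 01110100, weight = 4.
  m = 110 → c = 01110110, weight = 5.
  m = 001 → c = 10110000, weight = 3.
  m = 101 → c = 10110010, weight = 4.
  m = 011 → c = 11000100, weight = 3.
  m = 111 → c = 11000110, weight = 4.
Tally weights:
  weight 0: 1 codewords.
  weight 1: 1 codewords.
  weight 3: 2 codewords.
  weight 4: 3 codewords.
  weight 5: 1 codewords.
Minimum distance d = smallest w > 0 with A_w > 0 = 1.
Sanity: Σ A_w = 8 = 2^3 = 8 ✓.


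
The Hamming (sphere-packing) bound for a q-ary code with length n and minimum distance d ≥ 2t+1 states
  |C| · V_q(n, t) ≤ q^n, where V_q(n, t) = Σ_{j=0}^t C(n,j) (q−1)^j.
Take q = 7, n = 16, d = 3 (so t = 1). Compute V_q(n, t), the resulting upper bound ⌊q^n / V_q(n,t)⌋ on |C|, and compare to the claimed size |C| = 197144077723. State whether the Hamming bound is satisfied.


V_q(n, t) = 97, q^n = 33232930569601, Hamming bound = 342607531645, |C| = 197144077723 ≤ bound (satisfied).

Step 1: Compute V_q(n, t) = Σ_{j=0}^1 C(n, j) (q−1)^j.
  j = 0: C(16,0)·(6)^0 = 1·1 = 1.
  j = 1: C(16,1)·(6)^1 = 16·6 = 96.
  V_q(n, t) = 1 + 96 = 97.
Step 2: q^n = 7^16 = 33232930569601.
Step 3: Hamming bound ⌊q^n / V_q(n,t)⌋ = ⌊33232930569601/97⌋ = 342607531645.
Step 4: Compare |C| = 197144077723 to 342607531645: satisfied.
The claimed |C| lies below the Hamming bound.
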